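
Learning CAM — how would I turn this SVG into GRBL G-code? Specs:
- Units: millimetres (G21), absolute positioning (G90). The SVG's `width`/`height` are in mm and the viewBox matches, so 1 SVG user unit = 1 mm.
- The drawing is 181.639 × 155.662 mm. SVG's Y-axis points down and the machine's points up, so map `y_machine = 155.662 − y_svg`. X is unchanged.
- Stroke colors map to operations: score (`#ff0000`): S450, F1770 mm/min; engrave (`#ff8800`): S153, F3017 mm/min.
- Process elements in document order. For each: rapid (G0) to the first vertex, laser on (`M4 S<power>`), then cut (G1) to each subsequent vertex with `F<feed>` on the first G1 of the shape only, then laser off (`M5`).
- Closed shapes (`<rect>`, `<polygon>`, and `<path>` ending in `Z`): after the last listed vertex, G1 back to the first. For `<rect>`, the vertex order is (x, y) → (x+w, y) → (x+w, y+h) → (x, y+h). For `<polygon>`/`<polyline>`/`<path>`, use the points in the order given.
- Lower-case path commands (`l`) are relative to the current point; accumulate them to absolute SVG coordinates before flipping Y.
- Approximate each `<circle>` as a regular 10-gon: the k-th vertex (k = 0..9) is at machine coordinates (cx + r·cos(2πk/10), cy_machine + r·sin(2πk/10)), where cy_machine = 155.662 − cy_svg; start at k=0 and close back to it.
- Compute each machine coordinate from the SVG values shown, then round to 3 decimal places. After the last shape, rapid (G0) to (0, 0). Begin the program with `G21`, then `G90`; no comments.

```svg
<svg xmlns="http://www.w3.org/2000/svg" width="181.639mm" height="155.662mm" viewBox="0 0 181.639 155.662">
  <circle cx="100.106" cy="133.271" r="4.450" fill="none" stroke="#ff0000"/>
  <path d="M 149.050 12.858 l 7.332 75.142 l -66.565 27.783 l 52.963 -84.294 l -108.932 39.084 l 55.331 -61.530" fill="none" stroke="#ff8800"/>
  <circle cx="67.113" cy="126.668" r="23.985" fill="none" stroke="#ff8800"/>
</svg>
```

Since the viewBox matches the mm dimensions, user units are millimetres directly. The only transform is the Y-flip y_m = 155.662 − y_svg.

Shape 1 is a circle drawn with `<circle>`. Its stroke #ff0000 means score at S450, F1770. After flipping Y the toolpath is (104.556,22.391) → (103.706,25.007) → (101.481,26.623) → (98.731,26.623) → (96.506,25.007) → (95.656,22.391) → (96.506,19.775) → (98.731,18.159) → (101.481,18.159) → (103.706,19.775) → (104.556,22.391), returning to the start.

Shape 2 is a open polyline drawn with `<path>`. Its stroke #ff8800 means engrave at S153, F3017. After flipping Y the toolpath is (149.050,142.804) → (156.382,67.662) → (89.817,39.879) → (142.780,124.173) → (33.848,85.089) → (89.179,146.619).

Shape 3 is a circle drawn with `<circle>`. Its stroke #ff8800 means engrave at S153, F3017. After flipping Y the toolpath is (91.098,28.994) → (86.517,43.092) → (74.525,51.805) → (59.701,51.805) → (47.709,43.092) → (43.128,28.994) → (47.709,14.896) → (59.701,6.183) → (74.525,6.183) → (86.517,14.896) → (91.098,28.994), returning to the start.

G21
G90
G0 X104.556 Y22.391
M4 S450
G1 X103.706 Y25.007 F1770
G1 X101.481 Y26.623
G1 X98.731 Y26.623
G1 X96.506 Y25.007
G1 X95.656 Y22.391
G1 X96.506 Y19.775
G1 X98.731 Y18.159
G1 X101.481 Y18.159
G1 X103.706 Y19.775
G1 X104.556 Y22.391
M5
G0 X149.050 Y142.804
M4 S153
G1 X156.382 Y67.662 F3017
G1 X89.817 Y39.879
G1 X142.780 Y124.173
G1 X33.848 Y85.089
G1 X89.179 Y146.619
M5
G0 X91.098 Y28.994
M4 S153
G1 X86.517 Y43.092 F3017
G1 X74.525 Y51.805
G1 X59.701 Y51.805
G1 X47.709 Y43.092
G1 X43.128 Y28.994
G1 X47.709 Y14.896
G1 X59.701 Y6.183
G1 X74.525 Y6.183
G1 X86.517 Y14.896
G1 X91.098 Y28.994
M5
G0 X0.000 Y0.000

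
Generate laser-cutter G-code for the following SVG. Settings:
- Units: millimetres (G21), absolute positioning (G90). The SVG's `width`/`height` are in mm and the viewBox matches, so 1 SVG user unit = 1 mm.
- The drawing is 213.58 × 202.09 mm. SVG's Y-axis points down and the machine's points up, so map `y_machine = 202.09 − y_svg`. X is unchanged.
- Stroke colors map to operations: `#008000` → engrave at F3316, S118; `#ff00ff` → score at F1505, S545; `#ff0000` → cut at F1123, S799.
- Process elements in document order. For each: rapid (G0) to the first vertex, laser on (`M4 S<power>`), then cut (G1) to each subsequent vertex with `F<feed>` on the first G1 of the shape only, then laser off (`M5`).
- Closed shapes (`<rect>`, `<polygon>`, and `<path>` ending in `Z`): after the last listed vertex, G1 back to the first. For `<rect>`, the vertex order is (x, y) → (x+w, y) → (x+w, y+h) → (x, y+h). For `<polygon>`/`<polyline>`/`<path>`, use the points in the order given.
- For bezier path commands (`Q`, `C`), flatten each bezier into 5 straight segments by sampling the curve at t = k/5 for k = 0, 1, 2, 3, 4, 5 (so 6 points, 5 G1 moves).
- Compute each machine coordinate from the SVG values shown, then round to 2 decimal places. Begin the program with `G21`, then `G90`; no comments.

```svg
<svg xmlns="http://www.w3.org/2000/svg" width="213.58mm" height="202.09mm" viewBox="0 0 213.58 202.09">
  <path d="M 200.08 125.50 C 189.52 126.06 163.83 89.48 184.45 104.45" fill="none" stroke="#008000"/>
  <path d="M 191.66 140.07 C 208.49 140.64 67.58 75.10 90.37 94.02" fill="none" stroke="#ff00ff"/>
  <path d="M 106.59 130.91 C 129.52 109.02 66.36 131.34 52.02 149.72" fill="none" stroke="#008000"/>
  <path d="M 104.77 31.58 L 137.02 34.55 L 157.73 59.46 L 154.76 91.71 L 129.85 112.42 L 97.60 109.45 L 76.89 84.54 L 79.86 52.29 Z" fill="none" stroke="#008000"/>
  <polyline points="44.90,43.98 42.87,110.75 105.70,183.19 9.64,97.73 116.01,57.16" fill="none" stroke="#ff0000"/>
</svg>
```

G21
G90
G0 X200.08 Y76.59
M4 S118
G1 X192.42 Y80.00 F3316
G1 X184.08 Y88.07
G1 X178.00 Y96.54
G1 X177.14 Y101.15
G1 X184.45 Y97.64
M5
G0 X191.66 Y62.02
M4 S545
G1 X185.40 Y68.41 F1505
G1 X156.71 Y83.43
G1 X121.03 Y99.87
G1 X93.77 Y110.49
G1 X90.37 Y108.07
M5
G0 X106.59 Y71.18
M4 S118
G1 X111.10 Y79.39 F3316
G1 X101.42 Y79.31
G1 X84.03 Y73.24
G1 X65.40 Y63.49
G1 X52.02 Y52.37
M5
G0 X104.77 Y170.51
M4 S118
G1 X137.02 Y167.54 F3316
G1 X157.73 Y142.63
G1 X154.76 Y110.38
G1 X129.85 Y89.67
G1 X97.60 Y92.64
G1 X76.89 Y117.55
G1 X79.86 Y149.80
G1 X104.77 Y170.51
M5
G0 X44.90 Y158.11
M4 S799
G1 X42.87 Y91.34 F1123
G1 X105.70 Y18.90
G1 X9.64 Y104.36
G1 X116.01 Y144.93
M5

1 u = 1 mm; y_m = 202.09 − y.

[1] `<path>` cubic bezier, #008000→engrave S118 F3316: (200.08,76.59) → (192.42,80.00) → (184.08,88.07) → (178.00,96.54) → (177.14,101.15) → (184.45,97.64)

[2] `<path>` cubic bezier, #ff00ff→score S545 F1505: (191.66,62.02) → (185.40,68.41) → (156.71,83.43) → (121.03,99.87) → (93.77,110.49) → (90.37,108.07)

[3] `<path>` cubic bezier, #008000→engrave S118 F3316: (106.59,71.18) → (111.10,79.39) → (101.42,79.31) → (84.03,73.24) → (65.40,63.49) → (52.02,52.37)

[4] `<path>` regular polygon, #008000→engrave S118 F3316: (104.77,170.51) → (137.02,167.54) → (157.73,142.63) → (154.76,110.38) → (129.85,89.67) → (97.60,92.64) → (76.89,117.55) → (79.86,149.80) → (104.77,170.51) (closed)

[5] `<polyline>` open polyline, #ff0000→cut S799 F1123: (44.90,158.11) → (42.87,91.34) → (105.70,18.90) → (9.64,104.36) → (116.01,144.93)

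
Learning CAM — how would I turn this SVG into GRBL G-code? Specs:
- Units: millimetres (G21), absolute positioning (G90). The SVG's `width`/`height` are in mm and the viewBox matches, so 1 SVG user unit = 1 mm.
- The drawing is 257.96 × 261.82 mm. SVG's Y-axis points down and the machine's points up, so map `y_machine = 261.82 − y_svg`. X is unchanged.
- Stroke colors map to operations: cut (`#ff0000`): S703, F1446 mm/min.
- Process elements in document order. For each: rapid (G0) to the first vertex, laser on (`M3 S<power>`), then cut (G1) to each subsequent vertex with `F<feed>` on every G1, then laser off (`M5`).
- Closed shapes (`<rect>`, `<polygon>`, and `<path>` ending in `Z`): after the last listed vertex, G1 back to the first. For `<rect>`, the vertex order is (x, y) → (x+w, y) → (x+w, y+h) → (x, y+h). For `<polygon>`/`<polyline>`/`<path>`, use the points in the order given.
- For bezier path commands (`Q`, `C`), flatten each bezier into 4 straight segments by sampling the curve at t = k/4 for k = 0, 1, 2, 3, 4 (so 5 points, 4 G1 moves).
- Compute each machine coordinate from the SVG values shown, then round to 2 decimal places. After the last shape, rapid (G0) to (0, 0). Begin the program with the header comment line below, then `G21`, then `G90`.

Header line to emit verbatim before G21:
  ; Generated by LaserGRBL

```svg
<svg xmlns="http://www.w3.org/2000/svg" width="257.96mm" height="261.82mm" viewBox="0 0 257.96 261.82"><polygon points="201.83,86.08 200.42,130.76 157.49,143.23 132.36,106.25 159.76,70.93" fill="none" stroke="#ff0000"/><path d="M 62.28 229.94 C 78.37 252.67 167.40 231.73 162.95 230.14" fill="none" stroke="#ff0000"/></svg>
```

Since the viewBox matches the mm dimensions, user units are millimetres directly. The only transform is the Y-flip y_m = 261.82 − y_svg.

Shape 1 is a regular polygon drawn with `<polygon>`. Its stroke #ff0000 means cut at S703, F1446. After flipping Y the toolpath is (201.83,175.74) → (200.42,131.06) → (157.49,118.59) → (132.36,155.57) → (159.76,190.89) → (201.83,175.74), returning to the start.

Shape 2 is a cubic bezier drawn with `<path>`. Its stroke #ff0000 means cut at S703, F1446. After flipping Y the toolpath is (62.28,31.88) → (85.42,22.04) → (120.32,22.66) → (151.36,27.84) → (162.95,31.68).

; Generated by LaserGRBL
G21
G90
G0 X201.83 Y175.74
M3 S703
G1 X200.42 Y131.06 F1446
G1 X157.49 Y118.59 F1446
G1 X132.36 Y155.57 F1446
G1 X159.76 Y190.89 F1446
G1 X201.83 Y175.74 F1446
M5
G0 X62.28 Y31.88
M3 S703
G1 X85.42 Y22.04 F1446
G1 X120.32 Y22.66 F1446
G1 X151.36 Y27.84 F1446
G1 X162.95 Y31.68 F1446
M5
G0 X0.00 Y0.00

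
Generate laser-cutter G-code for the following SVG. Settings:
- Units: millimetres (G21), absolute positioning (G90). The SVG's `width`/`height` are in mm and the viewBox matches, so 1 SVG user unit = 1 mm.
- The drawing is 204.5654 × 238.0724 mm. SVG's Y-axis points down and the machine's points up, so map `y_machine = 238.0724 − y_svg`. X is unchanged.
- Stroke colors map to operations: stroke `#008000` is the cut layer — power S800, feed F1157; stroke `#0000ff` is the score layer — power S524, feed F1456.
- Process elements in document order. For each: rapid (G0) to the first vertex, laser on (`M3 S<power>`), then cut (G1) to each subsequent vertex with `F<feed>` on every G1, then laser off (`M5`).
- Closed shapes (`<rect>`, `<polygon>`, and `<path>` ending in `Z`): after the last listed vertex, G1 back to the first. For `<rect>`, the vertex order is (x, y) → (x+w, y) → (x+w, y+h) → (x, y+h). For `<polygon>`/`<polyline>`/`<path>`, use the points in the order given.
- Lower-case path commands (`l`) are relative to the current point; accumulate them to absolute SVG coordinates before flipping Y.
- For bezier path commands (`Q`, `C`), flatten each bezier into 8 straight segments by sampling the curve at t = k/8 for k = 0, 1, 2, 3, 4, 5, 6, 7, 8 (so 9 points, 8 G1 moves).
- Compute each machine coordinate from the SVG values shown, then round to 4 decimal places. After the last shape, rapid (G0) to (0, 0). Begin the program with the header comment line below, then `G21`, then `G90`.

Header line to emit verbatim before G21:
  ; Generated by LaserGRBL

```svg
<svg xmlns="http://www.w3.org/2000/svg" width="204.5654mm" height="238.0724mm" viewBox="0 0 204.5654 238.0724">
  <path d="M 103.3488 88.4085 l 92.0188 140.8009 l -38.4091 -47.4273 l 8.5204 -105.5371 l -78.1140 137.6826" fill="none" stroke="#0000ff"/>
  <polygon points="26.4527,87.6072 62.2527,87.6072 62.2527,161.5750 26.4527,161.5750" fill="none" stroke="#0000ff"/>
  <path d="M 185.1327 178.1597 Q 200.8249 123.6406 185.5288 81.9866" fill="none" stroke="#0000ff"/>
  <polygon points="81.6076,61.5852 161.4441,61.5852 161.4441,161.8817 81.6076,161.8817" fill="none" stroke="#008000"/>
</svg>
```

; Generated by LaserGRBL
G21
G90
G0 X103.3488 Y149.6639
M3 S524
G1 X195.3676 Y8.8630 F1456
G1 X156.9585 Y56.2903 F1456
G1 X165.4789 Y161.8274 F1456
G1 X87.3649 Y24.1448 F1456
M5
G0 X26.4527 Y150.4652
M3 S524
G1 X62.2527 Y150.4652 F1456
G1 X62.2527 Y76.4974 F1456
G1 X26.4527 Y76.4974 F1456
G1 X26.4527 Y150.4652 F1456
M5
G0 X185.1327 Y59.9127
M3 S524
G1 X188.5716 Y73.3415 F1456
G1 X191.0420 Y86.3682 F1456
G1 X192.5441 Y98.9929 F1456
G1 X193.0778 Y111.2155 F1456
G1 X192.6431 Y123.0361 F1456
G1 X191.2401 Y134.4547 F1456
G1 X188.8686 Y145.4713 F1456
G1 X185.5288 Y156.0858 F1456
M5
G0 X81.6076 Y176.4872
M3 S800
G1 X161.4441 Y176.4872 F1157
G1 X161.4441 Y76.1907 F1157
G1 X81.6076 Y76.1907 F1157
G1 X81.6076 Y176.4872 F1157
M5
G0 X0.0000 Y0.0000

Since the viewBox matches the mm dimensions, user units are millimetres directly. The only transform is the Y-flip y_m = 238.0724 − y_svg.

Shape 1 is a open polyline drawn with `<path>`. Its stroke #0000ff means score at S524, F1456. After flipping Y the toolpath is (103.3488,149.6639) → (195.3676,8.8630) → (156.9585,56.2903) → (165.4789,161.8274) → (87.3649,24.1448).

Shape 2 is a rectangle drawn with `<polygon>`. Its stroke #0000ff means score at S524, F1456. After flipping Y the toolpath is (26.4527,150.4652) → (62.2527,150.4652) → (62.2527,76.4974) → (26.4527,76.4974) → (26.4527,150.4652), returning to the start.

Shape 3 is a quadratic bezier drawn with `<path>`. Its stroke #0000ff means score at S524, F1456. After flipping Y the toolpath is (185.1327,59.9127) → (188.5716,73.3415) → (191.0420,86.3682) → (192.5441,98.9929) → (193.0778,111.2155) → (192.6431,123.0361) → (191.2401,134.4547) → (188.8686,145.4713) → (185.5288,156.0858).

Shape 4 is a rectangle drawn with `<polygon>`. Its stroke #008000 means cut at S800, F1157. After flipping Y the toolpath is (81.6076,176.4872) → (161.4441,176.4872) → (161.4441,76.1907) → (81.6076,76.1907) → (81.6076,176.4872), returning to the start.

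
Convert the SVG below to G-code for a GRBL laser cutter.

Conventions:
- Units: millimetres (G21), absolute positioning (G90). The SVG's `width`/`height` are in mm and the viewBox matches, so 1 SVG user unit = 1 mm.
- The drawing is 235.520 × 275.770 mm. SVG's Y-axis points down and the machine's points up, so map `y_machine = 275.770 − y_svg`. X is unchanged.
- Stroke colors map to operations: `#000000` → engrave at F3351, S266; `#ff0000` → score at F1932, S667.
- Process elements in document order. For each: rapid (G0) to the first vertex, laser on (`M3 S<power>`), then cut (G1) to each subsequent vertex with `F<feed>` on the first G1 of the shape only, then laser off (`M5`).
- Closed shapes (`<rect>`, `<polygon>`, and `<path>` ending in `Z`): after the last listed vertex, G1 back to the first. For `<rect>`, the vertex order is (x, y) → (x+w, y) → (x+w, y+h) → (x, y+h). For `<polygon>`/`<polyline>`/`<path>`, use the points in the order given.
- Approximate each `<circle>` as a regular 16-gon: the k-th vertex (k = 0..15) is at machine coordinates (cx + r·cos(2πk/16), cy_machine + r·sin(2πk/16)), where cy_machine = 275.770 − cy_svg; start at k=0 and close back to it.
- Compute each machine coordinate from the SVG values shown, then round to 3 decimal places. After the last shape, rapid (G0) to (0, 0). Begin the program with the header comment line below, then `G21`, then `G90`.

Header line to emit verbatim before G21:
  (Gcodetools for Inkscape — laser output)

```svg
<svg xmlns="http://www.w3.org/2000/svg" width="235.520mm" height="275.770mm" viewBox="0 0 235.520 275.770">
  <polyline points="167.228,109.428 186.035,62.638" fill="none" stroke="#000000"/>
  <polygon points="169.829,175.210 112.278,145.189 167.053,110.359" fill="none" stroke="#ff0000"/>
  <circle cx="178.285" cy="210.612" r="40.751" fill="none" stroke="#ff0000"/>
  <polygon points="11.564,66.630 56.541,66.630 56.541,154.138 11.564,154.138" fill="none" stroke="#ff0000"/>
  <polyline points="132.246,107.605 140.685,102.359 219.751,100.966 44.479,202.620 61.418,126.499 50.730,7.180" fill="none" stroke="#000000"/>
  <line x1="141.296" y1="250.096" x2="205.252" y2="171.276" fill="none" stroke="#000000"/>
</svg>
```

1 u = 1 mm; y_m = 275.770 − y.

[1] `<polyline>` line segment, #000000→engrave S266 F3351: (167.228,166.342) → (186.035,213.132)

[2] `<polygon>` regular polygon, #ff0000→score S667 F1932: (169.829,100.560) → (112.278,130.581) → (167.053,165.411) → (169.829,100.560) (closed)

[3] `<circle>` circle, #ff0000→score S667 F1932: (219.036,65.158) → (215.934,80.753) → (207.100,93.973) → (193.880,102.807) → (178.285,105.909) → (162.690,102.807) → (149.470,93.973) → (140.636,80.753) → (137.534,65.158) → (140.636,49.563) → (149.470,36.343) → (162.690,27.509) → (178.285,24.407) → (193.880,27.509) → (207.100,36.343) → (215.934,49.563) → (219.036,65.158) (closed)

[4] `<polygon>` rectangle, #ff0000→score S667 F1932: (11.564,209.140) → (56.541,209.140) → (56.541,121.632) → (11.564,121.632) → (11.564,209.140) (closed)

[5] `<polyline>` open polyline, #000000→engrave S266 F3351: (132.246,168.165) → (140.685,173.411) → (219.751,174.804) → (44.479,73.150) → (61.418,149.271) → (50.730,268.590)

[6] `<line>` line segment, #000000→engrave S266 F3351: (141.296,25.674) → (205.252,104.494)

(Gcodetools for Inkscape — laser output)
G21
G90
G0 X167.228 Y166.342
M3 S266
G1 X186.035 Y213.132 F3351
M5
G0 X169.829 Y100.560
M3 S667
G1 X112.278 Y130.581 F1932
G1 X167.053 Y165.411
G1 X169.829 Y100.560
M5
G0 X219.036 Y65.158
M3 S667
G1 X215.934 Y80.753 F1932
G1 X207.100 Y93.973
G1 X193.880 Y102.807
G1 X178.285 Y105.909
G1 X162.690 Y102.807
G1 X149.470 Y93.973
G1 X140.636 Y80.753
G1 X137.534 Y65.158
G1 X140.636 Y49.563
G1 X149.470 Y36.343
G1 X162.690 Y27.509
G1 X178.285 Y24.407
G1 X193.880 Y27.509
G1 X207.100 Y36.343
G1 X215.934 Y49.563
G1 X219.036 Y65.158
M5
G0 X11.564 Y209.140
M3 S667
G1 X56.541 Y209.140 F1932
G1 X56.541 Y121.632
G1 X11.564 Y121.632
G1 X11.564 Y209.140
M5
G0 X132.246 Y168.165
M3 S266
G1 X140.685 Y173.411 F3351
G1 X219.751 Y174.804
G1 X44.479 Y73.150
G1 X61.418 Y149.271
G1 X50.730 Y268.590
M5
G0 X141.296 Y25.674
M3 S266
G1 X205.252 Y104.494 F3351
M5
G0 X0.000 Y0.000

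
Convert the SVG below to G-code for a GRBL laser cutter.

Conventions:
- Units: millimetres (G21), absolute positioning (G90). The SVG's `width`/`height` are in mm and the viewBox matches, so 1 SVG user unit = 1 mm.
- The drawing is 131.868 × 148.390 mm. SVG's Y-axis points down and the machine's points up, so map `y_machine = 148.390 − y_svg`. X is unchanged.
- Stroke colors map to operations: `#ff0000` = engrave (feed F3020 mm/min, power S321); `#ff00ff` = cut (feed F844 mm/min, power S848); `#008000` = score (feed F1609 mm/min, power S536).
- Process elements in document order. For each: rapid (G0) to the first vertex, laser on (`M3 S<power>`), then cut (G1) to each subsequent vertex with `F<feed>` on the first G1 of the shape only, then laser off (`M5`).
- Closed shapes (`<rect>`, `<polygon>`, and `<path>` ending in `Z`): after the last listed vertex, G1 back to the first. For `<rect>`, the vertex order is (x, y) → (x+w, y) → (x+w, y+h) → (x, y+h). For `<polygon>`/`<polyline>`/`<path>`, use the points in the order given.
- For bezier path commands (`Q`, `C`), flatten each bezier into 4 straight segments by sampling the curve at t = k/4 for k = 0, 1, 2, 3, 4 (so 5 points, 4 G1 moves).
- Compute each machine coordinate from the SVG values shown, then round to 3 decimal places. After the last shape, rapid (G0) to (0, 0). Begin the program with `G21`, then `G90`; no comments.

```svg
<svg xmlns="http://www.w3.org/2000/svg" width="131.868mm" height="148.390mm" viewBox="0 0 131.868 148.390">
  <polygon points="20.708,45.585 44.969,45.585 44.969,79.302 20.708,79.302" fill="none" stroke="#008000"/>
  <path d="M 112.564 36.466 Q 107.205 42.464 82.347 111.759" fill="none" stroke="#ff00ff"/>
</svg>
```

1 u = 1 mm; y_m = 148.390 − y.

[1] `<polygon>` rectangle, #008000→score S536 F1609: (20.708,102.805) → (44.969,102.805) → (44.969,69.088) → (20.708,69.088) → (20.708,102.805) (closed)

[2] `<path>` quadratic bezier, #ff00ff→cut S848 F844: (112.564,111.924) → (108.666,104.969) → (102.330,90.102) → (93.557,67.322) → (82.347,36.631)

G21
G90
G0 X20.708 Y102.805
M3 S536
G1 X44.969 Y102.805 F1609
G1 X44.969 Y69.088
G1 X20.708 Y69.088
G1 X20.708 Y102.805
M5
G0 X112.564 Y111.924
M3 S848
G1 X108.666 Y104.969 F844
G1 X102.330 Y90.102
G1 X93.557 Y67.322
G1 X82.347 Y36.631
M5
G0 X0.000 Y0.000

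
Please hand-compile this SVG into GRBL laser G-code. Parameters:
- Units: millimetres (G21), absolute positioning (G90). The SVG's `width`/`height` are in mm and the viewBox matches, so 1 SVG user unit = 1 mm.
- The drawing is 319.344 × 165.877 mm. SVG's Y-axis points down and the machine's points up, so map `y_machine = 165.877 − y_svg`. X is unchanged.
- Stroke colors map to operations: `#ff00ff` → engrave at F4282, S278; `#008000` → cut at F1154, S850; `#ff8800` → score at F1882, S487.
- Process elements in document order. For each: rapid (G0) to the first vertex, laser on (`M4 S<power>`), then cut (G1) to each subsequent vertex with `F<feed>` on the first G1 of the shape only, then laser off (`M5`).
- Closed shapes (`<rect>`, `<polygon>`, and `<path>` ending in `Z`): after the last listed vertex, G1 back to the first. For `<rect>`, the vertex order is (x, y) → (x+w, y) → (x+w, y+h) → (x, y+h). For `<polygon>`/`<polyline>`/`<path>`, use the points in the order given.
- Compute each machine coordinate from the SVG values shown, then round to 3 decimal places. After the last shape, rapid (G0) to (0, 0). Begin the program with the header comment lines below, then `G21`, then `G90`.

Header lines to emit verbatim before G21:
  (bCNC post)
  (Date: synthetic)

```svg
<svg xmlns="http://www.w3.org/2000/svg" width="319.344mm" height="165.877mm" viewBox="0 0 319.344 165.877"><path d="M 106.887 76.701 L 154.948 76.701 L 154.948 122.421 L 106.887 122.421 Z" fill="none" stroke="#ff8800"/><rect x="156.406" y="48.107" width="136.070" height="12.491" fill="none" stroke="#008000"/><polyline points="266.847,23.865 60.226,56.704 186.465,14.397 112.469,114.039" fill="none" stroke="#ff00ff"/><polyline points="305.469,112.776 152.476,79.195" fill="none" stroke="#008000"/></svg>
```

1 u = 1 mm; y_m = 165.877 − y.

[1] `<path>` rectangle, #ff8800→score S487 F1882: (106.887,89.176) → (154.948,89.176) → (154.948,43.456) → (106.887,43.456) → (106.887,89.176) (closed)

[2] `<rect>` rectangle, #008000→cut S850 F1154: (156.406,117.770) → (292.476,117.770) → (292.476,105.279) → (156.406,105.279) → (156.406,117.770) (closed)

[3] `<polyline>` open polyline, #ff00ff→engrave S278 F4282: (266.847,142.012) → (60.226,109.173) → (186.465,151.480) → (112.469,51.838)

[4] `<polyline>` line segment, #008000→cut S850 F1154: (305.469,53.101) → (152.476,86.682)

(bCNC post)
(Date: synthetic)
G21
G90
G0 X106.887 Y89.176
M4 S487
G1 X154.948 Y89.176 F1882
G1 X154.948 Y43.456
G1 X106.887 Y43.456
G1 X106.887 Y89.176
M5
G0 X156.406 Y117.770
M4 S850
G1 X292.476 Y117.770 F1154
G1 X292.476 Y105.279
G1 X156.406 Y105.279
G1 X156.406 Y117.770
M5
G0 X266.847 Y142.012
M4 S278
G1 X60.226 Y109.173 F4282
G1 X186.465 Y151.480
G1 X112.469 Y51.838
M5
G0 X305.469 Y53.101
M4 S850
G1 X152.476 Y86.682 F1154
M5
G0 X0.000 Y0.000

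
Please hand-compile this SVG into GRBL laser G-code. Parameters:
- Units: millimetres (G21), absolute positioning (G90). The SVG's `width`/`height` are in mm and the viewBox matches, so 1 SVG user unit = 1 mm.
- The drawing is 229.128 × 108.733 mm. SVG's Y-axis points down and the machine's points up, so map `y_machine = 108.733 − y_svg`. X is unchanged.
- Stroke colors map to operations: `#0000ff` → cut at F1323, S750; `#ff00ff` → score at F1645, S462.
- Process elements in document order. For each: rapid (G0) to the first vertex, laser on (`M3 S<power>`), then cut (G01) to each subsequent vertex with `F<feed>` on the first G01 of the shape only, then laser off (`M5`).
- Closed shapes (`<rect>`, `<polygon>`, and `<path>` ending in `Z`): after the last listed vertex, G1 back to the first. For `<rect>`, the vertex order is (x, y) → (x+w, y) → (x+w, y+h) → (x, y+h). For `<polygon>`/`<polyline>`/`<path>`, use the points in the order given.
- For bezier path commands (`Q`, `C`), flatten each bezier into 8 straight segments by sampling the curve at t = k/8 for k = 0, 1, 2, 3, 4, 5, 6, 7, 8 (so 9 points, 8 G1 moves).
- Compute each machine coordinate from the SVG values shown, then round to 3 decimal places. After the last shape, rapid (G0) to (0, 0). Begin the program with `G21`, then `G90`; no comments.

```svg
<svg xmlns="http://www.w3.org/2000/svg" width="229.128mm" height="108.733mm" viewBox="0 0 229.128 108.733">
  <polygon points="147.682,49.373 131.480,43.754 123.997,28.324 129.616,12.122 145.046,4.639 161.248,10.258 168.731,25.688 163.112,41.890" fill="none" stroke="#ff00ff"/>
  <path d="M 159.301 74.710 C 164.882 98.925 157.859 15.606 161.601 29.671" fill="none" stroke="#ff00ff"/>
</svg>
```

Since the viewBox matches the mm dimensions, user units are millimetres directly. The only transform is the Y-flip y_m = 108.733 − y_svg.

Shape 1 is a regular polygon drawn with `<polygon>`. Its stroke #ff00ff means score at S462, F1645. After flipping Y the toolpath is (147.682,59.360) → (131.480,64.979) → (123.997,80.409) → (129.616,96.611) → (145.046,104.094) → (161.248,98.475) → (168.731,83.045) → (163.112,66.843) → (147.682,59.360), returning to the start.

Shape 2 is a cubic bezier drawn with `<path>`. Its stroke #ff00ff means score at S462, F1645. After flipping Y the toolpath is (159.301,34.023) → (160.849,29.583) → (161.489,32.823) → (161.495,41.341) → (161.141,52.736) → (160.700,64.607) → (160.448,74.553) → (160.657,80.172) → (161.601,79.062).

G21
G90
G0 X147.682 Y59.360
M3 S462
G01 X131.480 Y64.979 F1645
G01 X123.997 Y80.409
G01 X129.616 Y96.611
G01 X145.046 Y104.094
G01 X161.248 Y98.475
G01 X168.731 Y83.045
G01 X163.112 Y66.843
G01 X147.682 Y59.360
M5
G0 X159.301 Y34.023
M3 S462
G01 X160.849 Y29.583 F1645
G01 X161.489 Y32.823
G01 X161.495 Y41.341
G01 X161.141 Y52.736
G01 X160.700 Y64.607
G01 X160.448 Y74.553
G01 X160.657 Y80.172
G01 X161.601 Y79.062
M5
G0 X0.000 Y0.000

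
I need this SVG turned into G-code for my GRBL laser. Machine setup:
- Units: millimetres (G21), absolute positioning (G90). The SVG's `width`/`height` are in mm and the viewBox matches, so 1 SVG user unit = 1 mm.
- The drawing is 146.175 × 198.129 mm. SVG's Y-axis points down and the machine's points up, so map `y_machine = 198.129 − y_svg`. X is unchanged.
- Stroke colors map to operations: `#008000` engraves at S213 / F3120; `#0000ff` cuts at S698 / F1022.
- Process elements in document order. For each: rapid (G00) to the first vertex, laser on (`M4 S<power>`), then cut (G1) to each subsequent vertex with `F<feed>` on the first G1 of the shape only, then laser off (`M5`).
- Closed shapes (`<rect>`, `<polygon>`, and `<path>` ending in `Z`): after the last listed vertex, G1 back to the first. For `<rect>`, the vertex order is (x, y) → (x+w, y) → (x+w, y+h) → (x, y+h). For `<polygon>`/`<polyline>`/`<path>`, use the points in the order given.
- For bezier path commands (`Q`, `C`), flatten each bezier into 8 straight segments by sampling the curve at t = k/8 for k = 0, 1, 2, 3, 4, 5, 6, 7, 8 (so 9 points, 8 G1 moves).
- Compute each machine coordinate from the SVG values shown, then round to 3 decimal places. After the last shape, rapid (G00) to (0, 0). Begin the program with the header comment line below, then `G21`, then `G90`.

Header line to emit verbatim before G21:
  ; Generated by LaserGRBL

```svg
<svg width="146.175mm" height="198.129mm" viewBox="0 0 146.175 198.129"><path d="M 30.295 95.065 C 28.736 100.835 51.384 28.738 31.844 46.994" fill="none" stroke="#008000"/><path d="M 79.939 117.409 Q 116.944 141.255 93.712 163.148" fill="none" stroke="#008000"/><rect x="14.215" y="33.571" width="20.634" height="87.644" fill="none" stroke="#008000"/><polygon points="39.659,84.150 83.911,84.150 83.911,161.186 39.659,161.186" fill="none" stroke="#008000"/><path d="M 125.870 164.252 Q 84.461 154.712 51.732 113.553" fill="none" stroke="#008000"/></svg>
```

; Generated by LaserGRBL
G21
G90
G00 X30.295 Y103.064
M4 S213
G1 X30.715 Y104.222 F3120
G1 X32.627 Y110.708
G1 X35.252 Y120.552
G1 X37.812 Y131.782
G1 X39.530 Y142.426
G1 X39.626 Y150.514
G1 X37.324 Y154.074
G1 X31.844 Y151.135
M5
G00 X79.939 Y80.720
M4 S213
G1 X88.249 Y74.789 F3120
G1 X94.677 Y68.919
G1 X99.222 Y63.110
G1 X101.885 Y57.362
G1 X102.665 Y51.675
G1 X101.563 Y46.050
G1 X98.579 Y40.485
G1 X93.712 Y34.981
M5
G00 X14.215 Y164.558
M4 S213
G1 X34.849 Y164.558 F3120
G1 X34.849 Y76.914
G1 X14.215 Y76.914
G1 X14.215 Y164.558
M5
G00 X39.659 Y113.979
M4 S213
G1 X83.911 Y113.979 F3120
G1 X83.911 Y36.943
G1 X39.659 Y36.943
G1 X39.659 Y113.979
M5
G00 X125.870 Y33.877
M4 S213
G1 X115.653 Y36.756 F3120
G1 X105.708 Y40.623
G1 X96.034 Y45.478
G1 X86.631 Y51.322
G1 X77.499 Y58.153
G1 X68.639 Y65.973
G1 X60.050 Y74.780
G1 X51.732 Y84.576
M5
G00 X0.000 Y0.000

1 u = 1 mm; y_m = 198.129 − y.

[1] `<path>` cubic bezier, #008000→engrave S213 F3120: (30.295,103.064) → (30.715,104.222) → (32.627,110.708) → (35.252,120.552) → (37.812,131.782) → (39.530,142.426) → (39.626,150.514) → (37.324,154.074) → (31.844,151.135)

[2] `<path>` quadratic bezier, #008000→engrave S213 F3120: (79.939,80.720) → (88.249,74.789) → (94.677,68.919) → (99.222,63.110) → (101.885,57.362) → (102.665,51.675) → (101.563,46.050) → (98.579,40.485) → (93.712,34.981)

[3] `<rect>` rectangle, #008000→engrave S213 F3120: (14.215,164.558) → (34.849,164.558) → (34.849,76.914) → (14.215,76.914) → (14.215,164.558) (closed)

[4] `<polygon>` rectangle, #008000→engrave S213 F3120: (39.659,113.979) → (83.911,113.979) → (83.911,36.943) → (39.659,36.943) → (39.659,113.979) (closed)

[5] `<path>` quadratic bezier, #008000→engrave S213 F3120: (125.870,33.877) → (115.653,36.756) → (105.708,40.623) → (96.034,45.478) → (86.631,51.322) → (77.499,58.153) → (68.639,65.973) → (60.050,74.780) → (51.732,84.576)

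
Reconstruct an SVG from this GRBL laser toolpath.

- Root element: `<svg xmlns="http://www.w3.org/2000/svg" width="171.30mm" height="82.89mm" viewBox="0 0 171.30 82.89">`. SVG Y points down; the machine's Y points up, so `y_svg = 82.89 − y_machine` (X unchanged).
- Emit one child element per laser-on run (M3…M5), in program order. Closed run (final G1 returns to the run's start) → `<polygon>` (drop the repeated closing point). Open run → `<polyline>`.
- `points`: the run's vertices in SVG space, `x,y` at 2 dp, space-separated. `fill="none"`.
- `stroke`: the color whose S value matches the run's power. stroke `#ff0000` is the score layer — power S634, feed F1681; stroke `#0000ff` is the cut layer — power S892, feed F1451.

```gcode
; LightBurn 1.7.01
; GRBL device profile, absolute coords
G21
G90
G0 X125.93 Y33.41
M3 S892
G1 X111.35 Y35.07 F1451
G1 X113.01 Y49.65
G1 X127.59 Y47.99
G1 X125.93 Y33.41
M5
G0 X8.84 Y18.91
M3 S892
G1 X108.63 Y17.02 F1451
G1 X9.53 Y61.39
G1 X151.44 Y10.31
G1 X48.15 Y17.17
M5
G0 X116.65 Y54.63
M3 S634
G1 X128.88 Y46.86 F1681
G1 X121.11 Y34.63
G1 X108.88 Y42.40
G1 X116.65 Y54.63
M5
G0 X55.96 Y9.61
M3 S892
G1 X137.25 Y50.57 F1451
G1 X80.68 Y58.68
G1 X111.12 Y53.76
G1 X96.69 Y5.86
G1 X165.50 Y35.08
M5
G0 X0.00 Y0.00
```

<svg xmlns="http://www.w3.org/2000/svg" width="171.30mm" height="82.89mm" viewBox="0 0 171.30 82.89">
  <polygon points="125.93,49.48 111.35,47.82 113.01,33.24 127.59,34.90" fill="none" stroke="#0000ff"/>
  <polyline points="8.84,63.98 108.63,65.87 9.53,21.50 151.44,72.58 48.15,65.72" fill="none" stroke="#0000ff"/>
  <polygon points="116.65,28.26 128.88,36.03 121.11,48.26 108.88,40.49" fill="none" stroke="#ff0000"/>
  <polyline points="55.96,73.28 137.25,32.32 80.68,24.21 111.12,29.13 96.69,77.03 165.50,47.81" fill="none" stroke="#0000ff"/>
</svg>

Machine Y-up, SVG Y-down with viewBox height 82.89, so y_svg = 82.89 − y_machine; X carries over.

Run 1: S892 ⇒ cut layer `#0000ff`. The run returns to its start, so emit a `<polygon>` with points (Y-flipped): 125.93,49.48 111.35,47.82 113.01,33.24 127.59,34.90.

Run 2: the run's S892 means `#0000ff` (cut). The run is open, so emit a `<polyline>` with points (Y-flipped): 8.84,63.98 108.63,65.87 9.53,21.50 151.44,72.58 48.15,65.72.

Run 3: S634 ⇒ score layer `#ff0000`. The run returns to its start, so emit a `<polygon>` with points (Y-flipped): 116.65,28.26 128.88,36.03 121.11,48.26 108.88,40.49.

Run 4: power S892 maps to stroke `#0000ff` (cut). The run is open, so emit a `<polyline>` with points (Y-flipped): 55.96,73.28 137.25,32.32 80.68,24.21 111.12,29.13 96.69,77.03 165.50,47.81.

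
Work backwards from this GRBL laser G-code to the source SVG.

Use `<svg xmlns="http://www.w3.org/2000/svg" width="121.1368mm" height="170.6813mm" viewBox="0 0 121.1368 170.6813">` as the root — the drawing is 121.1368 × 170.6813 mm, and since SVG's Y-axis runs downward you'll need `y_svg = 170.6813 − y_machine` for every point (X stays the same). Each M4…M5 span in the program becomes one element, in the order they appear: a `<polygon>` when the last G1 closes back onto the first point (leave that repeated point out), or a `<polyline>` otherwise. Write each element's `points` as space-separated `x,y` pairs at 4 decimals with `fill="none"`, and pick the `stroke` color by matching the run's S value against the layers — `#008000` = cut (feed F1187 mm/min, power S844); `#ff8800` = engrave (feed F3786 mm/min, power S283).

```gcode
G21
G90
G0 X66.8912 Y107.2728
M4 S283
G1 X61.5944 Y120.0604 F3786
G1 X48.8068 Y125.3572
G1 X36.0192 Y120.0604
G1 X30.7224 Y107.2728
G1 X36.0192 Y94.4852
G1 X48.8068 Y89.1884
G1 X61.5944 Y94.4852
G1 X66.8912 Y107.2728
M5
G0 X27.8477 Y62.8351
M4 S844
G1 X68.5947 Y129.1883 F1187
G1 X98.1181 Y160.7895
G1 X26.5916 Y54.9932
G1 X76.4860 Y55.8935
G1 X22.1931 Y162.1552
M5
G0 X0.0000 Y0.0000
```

Machine Y-up, SVG Y-down with viewBox height 170.6813, so y_svg = 170.6813 − y_machine; X carries over.

Run 1: the run's S283 means `#ff8800` (engrave). The run returns to its start, so emit a `<polygon>` with points (Y-flipped): 66.8912,63.4085 61.5944,50.6209 48.8068,45.3241 36.0192,50.6209 30.7224,63.4085 36.0192,76.1961 48.8068,81.4929 61.5944,76.1961.

Run 2: S844 ⇒ cut layer `#008000`. The run is open, so emit a `<polyline>` with points (Y-flipped): 27.8477,107.8462 68.5947,41.4930 98.1181,9.8918 26.5916,115.6881 76.4860,114.7878 22.1931,8.5261.

<svg xmlns="http://www.w3.org/2000/svg" width="121.1368mm" height="170.6813mm" viewBox="0 0 121.1368 170.6813">
  <polygon points="66.8912,63.4085 61.5944,50.6209 48.8068,45.3241 36.0192,50.6209 30.7224,63.4085 36.0192,76.1961 48.8068,81.4929 61.5944,76.1961" fill="none" stroke="#ff8800"/>
  <polyline points="27.8477,107.8462 68.5947,41.4930 98.1181,9.8918 26.5916,115.6881 76.4860,114.7878 22.1931,8.5261" fill="none" stroke="#008000"/>
</svg>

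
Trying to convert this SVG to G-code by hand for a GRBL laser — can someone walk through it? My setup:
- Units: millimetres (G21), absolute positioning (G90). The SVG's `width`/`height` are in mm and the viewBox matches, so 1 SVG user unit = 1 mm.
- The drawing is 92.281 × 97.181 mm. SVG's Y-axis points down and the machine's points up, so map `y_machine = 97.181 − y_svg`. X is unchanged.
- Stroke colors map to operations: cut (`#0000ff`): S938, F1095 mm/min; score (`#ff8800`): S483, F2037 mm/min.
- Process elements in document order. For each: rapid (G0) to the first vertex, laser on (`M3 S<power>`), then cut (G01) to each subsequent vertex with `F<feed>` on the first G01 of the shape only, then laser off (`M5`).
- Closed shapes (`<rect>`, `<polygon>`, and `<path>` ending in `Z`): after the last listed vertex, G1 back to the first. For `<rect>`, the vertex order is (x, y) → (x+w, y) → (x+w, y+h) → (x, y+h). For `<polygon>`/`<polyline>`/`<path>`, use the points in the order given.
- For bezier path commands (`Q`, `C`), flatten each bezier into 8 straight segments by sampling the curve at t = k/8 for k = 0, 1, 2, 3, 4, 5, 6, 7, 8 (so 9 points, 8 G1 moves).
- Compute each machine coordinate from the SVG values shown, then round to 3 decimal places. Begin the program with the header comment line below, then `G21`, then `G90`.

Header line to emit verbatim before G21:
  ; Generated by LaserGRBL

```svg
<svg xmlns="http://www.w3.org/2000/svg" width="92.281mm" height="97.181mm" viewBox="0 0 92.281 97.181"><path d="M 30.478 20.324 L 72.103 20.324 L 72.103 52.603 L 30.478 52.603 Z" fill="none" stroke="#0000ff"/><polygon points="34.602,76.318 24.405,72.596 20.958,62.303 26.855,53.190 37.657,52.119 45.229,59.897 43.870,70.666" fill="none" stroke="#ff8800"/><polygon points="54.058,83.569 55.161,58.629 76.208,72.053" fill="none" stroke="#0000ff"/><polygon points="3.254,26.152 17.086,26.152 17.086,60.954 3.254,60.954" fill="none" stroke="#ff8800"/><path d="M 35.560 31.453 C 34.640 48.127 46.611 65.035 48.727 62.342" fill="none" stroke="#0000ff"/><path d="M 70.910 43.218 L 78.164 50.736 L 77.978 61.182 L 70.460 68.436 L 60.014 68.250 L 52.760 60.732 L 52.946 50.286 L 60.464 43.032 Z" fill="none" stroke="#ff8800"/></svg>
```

Since the viewBox matches the mm dimensions, user units are millimetres directly. The only transform is the Y-flip y_m = 97.181 − y_svg.

Shape 1 is a rectangle drawn with `<path>`. Its stroke #0000ff means cut at S938, F1095. After flipping Y the toolpath is (30.478,76.857) → (72.103,76.857) → (72.103,44.578) → (30.478,44.578) → (30.478,76.857), returning to the start.

Shape 2 is a regular polygon drawn with `<polygon>`. Its stroke #ff8800 means score at S483, F2037. After flipping Y the toolpath is (34.602,20.863) → (24.405,24.585) → (20.958,34.878) → (26.855,43.991) → (37.657,45.062) → (45.229,37.284) → (43.870,26.515) → (34.602,20.863), returning to the start.

Shape 3 is a regular polygon drawn with `<polygon>`. Its stroke #0000ff means cut at S938, F1095. After flipping Y the toolpath is (54.058,13.612) → (55.161,38.552) → (76.208,25.128) → (54.058,13.612), returning to the start.

Shape 4 is a rectangle drawn with `<polygon>`. Its stroke #ff8800 means score at S483, F2037. After flipping Y the toolpath is (3.254,71.029) → (17.086,71.029) → (17.086,36.227) → (3.254,36.227) → (3.254,71.029), returning to the start.

Shape 5 is a cubic bezier drawn with `<path>`. Its stroke #0000ff means cut at S938, F1095. After flipping Y the toolpath is (35.560,65.728) → (35.775,59.503) → (36.932,53.489) → (38.764,47.917) → (41.005,43.021) → (43.388,39.033) → (45.648,36.185) → (47.516,34.709) → (48.727,34.839).

Shape 6 is a regular polygon drawn with `<path>`. Its stroke #ff8800 means score at S483, F2037. After flipping Y the toolpath is (70.910,53.963) → (78.164,46.445) → (77.978,35.999) → (70.460,28.745) → (60.014,28.931) → (52.760,36.449) → (52.946,46.895) → (60.464,54.149) → (70.910,53.963), returning to the start.

; Generated by LaserGRBL
G21
G90
G0 X30.478 Y76.857
M3 S938
G01 X72.103 Y76.857 F1095
G01 X72.103 Y44.578
G01 X30.478 Y44.578
G01 X30.478 Y76.857
M5
G0 X34.602 Y20.863
M3 S483
G01 X24.405 Y24.585 F2037
G01 X20.958 Y34.878
G01 X26.855 Y43.991
G01 X37.657 Y45.062
G01 X45.229 Y37.284
G01 X43.870 Y26.515
G01 X34.602 Y20.863
M5
G0 X54.058 Y13.612
M3 S938
G01 X55.161 Y38.552 F1095
G01 X76.208 Y25.128
G01 X54.058 Y13.612
M5
G0 X3.254 Y71.029
M3 S483
G01 X17.086 Y71.029 F2037
G01 X17.086 Y36.227
G01 X3.254 Y36.227
G01 X3.254 Y71.029
M5
G0 X35.560 Y65.728
M3 S938
G01 X35.775 Y59.503 F1095
G01 X36.932 Y53.489
G01 X38.764 Y47.917
G01 X41.005 Y43.021
G01 X43.388 Y39.033
G01 X45.648 Y36.185
G01 X47.516 Y34.709
G01 X48.727 Y34.839
M5
G0 X70.910 Y53.963
M3 S483
G01 X78.164 Y46.445 F2037
G01 X77.978 Y35.999
G01 X70.460 Y28.745
G01 X60.014 Y28.931
G01 X52.760 Y36.449
G01 X52.946 Y46.895
G01 X60.464 Y54.149
G01 X70.910 Y53.963
M5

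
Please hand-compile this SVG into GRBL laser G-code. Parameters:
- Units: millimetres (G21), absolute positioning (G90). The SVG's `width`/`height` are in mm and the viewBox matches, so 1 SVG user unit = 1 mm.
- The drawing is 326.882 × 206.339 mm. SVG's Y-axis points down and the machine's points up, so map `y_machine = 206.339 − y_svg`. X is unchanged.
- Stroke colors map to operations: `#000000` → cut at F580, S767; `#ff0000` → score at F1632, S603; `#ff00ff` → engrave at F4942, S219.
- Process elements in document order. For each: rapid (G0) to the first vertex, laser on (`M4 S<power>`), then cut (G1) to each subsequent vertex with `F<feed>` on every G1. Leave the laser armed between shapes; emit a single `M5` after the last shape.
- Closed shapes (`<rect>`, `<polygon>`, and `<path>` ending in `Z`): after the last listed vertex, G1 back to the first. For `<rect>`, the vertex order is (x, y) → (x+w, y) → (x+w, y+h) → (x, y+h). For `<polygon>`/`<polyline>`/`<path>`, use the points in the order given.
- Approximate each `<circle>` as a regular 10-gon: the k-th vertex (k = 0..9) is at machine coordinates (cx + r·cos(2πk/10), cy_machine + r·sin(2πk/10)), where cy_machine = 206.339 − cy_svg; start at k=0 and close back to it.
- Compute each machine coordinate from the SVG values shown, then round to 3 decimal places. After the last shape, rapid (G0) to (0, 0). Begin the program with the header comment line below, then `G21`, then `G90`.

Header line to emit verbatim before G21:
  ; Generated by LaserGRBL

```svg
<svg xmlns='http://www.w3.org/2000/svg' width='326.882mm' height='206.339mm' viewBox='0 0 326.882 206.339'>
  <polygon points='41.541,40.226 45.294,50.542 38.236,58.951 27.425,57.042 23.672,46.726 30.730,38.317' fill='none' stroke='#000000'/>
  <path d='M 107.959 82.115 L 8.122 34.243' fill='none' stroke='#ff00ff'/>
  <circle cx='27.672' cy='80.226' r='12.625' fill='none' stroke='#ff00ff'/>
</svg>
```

; Generated by LaserGRBL
G21
G90
G0 X41.541 Y166.113
M4 S767
G1 X45.294 Y155.797 F580
G1 X38.236 Y147.388 F580
G1 X27.425 Y149.297 F580
G1 X23.672 Y159.613 F580
G1 X30.730 Y168.022 F580
G1 X41.541 Y166.113 F580
G0 X107.959 Y124.224
M4 S219
G1 X8.122 Y172.096 F4942
G0 X40.297 Y126.113
M4 S219
G1 X37.886 Y133.534 F4942
G1 X31.573 Y138.120 F4942
G1 X23.771 Y138.120 F4942
G1 X17.458 Y133.534 F4942
G1 X15.047 Y126.113 F4942
G1 X17.458 Y118.692 F4942
G1 X23.771 Y114.106 F4942
G1 X31.573 Y114.106 F4942
G1 X37.886 Y118.692 F4942
G1 X40.297 Y126.113 F4942
M5
G0 X0.000 Y0.000

viewBox `0 0 326.882 206.339` with mm width/height → 1 unit = 1 mm. Flip: y_m = 206.339 − y_svg.

**Shape 1** — `<polygon>` regular polygon, stroke `#000000` → cut (S767, F580). Machine vertices: (41.541,166.113) → (45.294,155.797) → (38.236,147.388) → (27.425,149.297) → (23.672,159.613) → (30.730,168.022) → (41.541,166.113). Closed: final G1 returns to the first vertex.

**Shape 2** — `<path>` line segment, stroke `#ff00ff` → engrave (S219, F4942). Machine vertices: (107.959,124.224) → (8.122,172.096). Open path.

**Shape 3** — `<circle>` circle, stroke `#ff00ff` → engrave (S219, F4942). Machine vertices: (40.297,126.113) → (37.886,133.534) → (31.573,138.120) → (23.771,138.120) → (17.458,133.534) → (15.047,126.113) → (17.458,118.692) → (23.771,114.106) → (31.573,114.106) → (37.886,118.692) → (40.297,126.113). Closed: final G1 returns to the first vertex.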